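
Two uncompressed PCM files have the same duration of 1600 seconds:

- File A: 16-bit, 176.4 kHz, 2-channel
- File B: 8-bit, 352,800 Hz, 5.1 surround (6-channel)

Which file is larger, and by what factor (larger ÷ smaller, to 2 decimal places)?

File B, by a factor of 3.00

File A: 176,400 × 2 × 2 = 705,600 bytes/s.
File B: 352,800 × 1 × 6 = 2,116,800 bytes/s.
File B is larger; ratio = 3,386,880,000 / 1,128,960,000 = 3.00.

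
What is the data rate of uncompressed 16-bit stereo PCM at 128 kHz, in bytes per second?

Bit rate = 128,000 × 16 × 2 = 4,096,000 bits/s.
4,096,000 / 8 = 512,000 bytes/s.

512,000 bytes/s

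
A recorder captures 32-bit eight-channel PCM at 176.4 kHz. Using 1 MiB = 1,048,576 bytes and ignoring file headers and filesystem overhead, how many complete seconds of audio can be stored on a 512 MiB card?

Uncompressed byte rate = 176,400 × 4 × 8 = 5,644,800 bytes/s.
Capacity = 512 × 1,048,576 = 536,870,912 bytes.
536,870,912 / 5,644,800 ≈ 95.11 s → 95 seconds.

95 seconds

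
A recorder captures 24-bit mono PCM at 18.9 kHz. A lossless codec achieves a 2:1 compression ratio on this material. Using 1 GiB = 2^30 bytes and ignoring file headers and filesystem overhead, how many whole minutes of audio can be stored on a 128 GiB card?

80,798 minutes

Uncompressed byte rate = 18,900 × 3 × 1 = 56,700 bytes/s.
After 2:1 compression, effective rate ≈ 28350 bytes/s.
Capacity = 128 × 1,073,741,824 = 137,438,953,472 bytes.
137,438,953,472 / effective rate ≈ 4847934.87 s → 80,798 minutes.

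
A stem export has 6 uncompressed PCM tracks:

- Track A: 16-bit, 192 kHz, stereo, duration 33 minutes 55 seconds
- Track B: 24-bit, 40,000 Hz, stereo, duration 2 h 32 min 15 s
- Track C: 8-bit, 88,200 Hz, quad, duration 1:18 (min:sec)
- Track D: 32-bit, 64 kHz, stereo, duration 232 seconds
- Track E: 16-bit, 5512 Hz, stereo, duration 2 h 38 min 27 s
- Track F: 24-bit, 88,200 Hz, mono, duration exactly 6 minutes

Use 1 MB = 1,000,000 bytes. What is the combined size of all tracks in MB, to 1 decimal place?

Track A: 33 minutes 55 seconds = 2,035 s; 192,000 × 2,035 × 2 × 2 = 1,562,880,000 bytes.
Track B: 2 h 32 min 15 s = 9,135 s; 40,000 × 9,135 × 3 × 2 = 2,192,400,000 bytes.
Track C: 1:18 (min:sec) = 78 s; 88,200 × 78 × 1 × 4 = 27,518,400 bytes.
Track D: 64,000 × 232 × 4 × 2 = 118,784,000 bytes.
Track E: 2 h 38 min 27 s = 9,507 s; 5,512 × 9,507 × 2 × 2 = 209,610,336 bytes.
Track F: exactly 6 minutes = 360 s; 88,200 × 360 × 3 × 1 = 95,256,000 bytes.
Total = 4,206,448,736 bytes = 4206.4 MB.

4206.4 MB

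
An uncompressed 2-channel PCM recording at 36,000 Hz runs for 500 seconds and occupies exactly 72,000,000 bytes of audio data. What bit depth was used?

Bytes per sample = 72,000,000 / (36,000 × 500 × 2) = 72,000,000 / 36,000,000 = 2.
Bit depth = 2 × 8 = 16 bits.

16 bits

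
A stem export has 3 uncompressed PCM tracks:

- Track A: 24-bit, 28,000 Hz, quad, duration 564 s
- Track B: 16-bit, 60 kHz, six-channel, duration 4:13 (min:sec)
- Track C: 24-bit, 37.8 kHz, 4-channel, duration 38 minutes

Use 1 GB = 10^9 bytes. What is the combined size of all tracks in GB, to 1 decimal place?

1.4 GB

Track A: 28,000 × 564 × 3 × 4 = 189,504,000 bytes.
Track B: 4:13 (min:sec) = 253 s; 60,000 × 253 × 2 × 6 = 182,160,000 bytes.
Track C: 38 minutes = 2,280 s; 37,800 × 2,280 × 3 × 4 = 1,034,208,000 bytes.
Total = 1,405,872,000 bytes = 1.4 GB.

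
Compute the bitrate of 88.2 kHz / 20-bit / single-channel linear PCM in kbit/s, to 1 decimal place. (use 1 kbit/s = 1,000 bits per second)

Bit rate = 88,200 × 20 × 1 = 1,764,000 bits/s.
= 1764.0 kbit/s.

1764.0 kbit/s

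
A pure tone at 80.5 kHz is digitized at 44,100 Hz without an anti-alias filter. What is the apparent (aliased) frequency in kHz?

Nyquist = 44,100/2 = 22,050 Hz; 80,500 Hz exceeds it.
Alias = |80,500 − 2×44,100| = |80,500 − 88,200| = 7,700 Hz = 7.7 kHz.

7.7 kHz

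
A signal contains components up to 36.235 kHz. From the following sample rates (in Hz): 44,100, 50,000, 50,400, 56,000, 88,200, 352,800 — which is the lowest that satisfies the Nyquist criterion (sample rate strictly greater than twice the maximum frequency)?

Need sample rate > 2 × 36,235 = 72,470 Hz.
Lowest listed rate above 72,470 Hz is 88,200 Hz.

88,200 Hz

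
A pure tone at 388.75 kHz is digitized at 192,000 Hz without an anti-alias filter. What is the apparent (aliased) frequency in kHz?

Nyquist = 192,000/2 = 96,000 Hz; 388,750 Hz exceeds it.
Alias = |388,750 − 2×192,000| = |388,750 − 384,000| = 4,750 Hz = 4.75 kHz.

4.75 kHz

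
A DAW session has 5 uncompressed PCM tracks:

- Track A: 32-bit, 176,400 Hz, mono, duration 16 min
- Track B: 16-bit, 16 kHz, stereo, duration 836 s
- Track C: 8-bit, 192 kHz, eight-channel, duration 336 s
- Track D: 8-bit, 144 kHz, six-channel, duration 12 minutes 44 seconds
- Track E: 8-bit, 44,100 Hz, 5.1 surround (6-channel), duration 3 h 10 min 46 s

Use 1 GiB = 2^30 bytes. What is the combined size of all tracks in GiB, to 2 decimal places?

4.60 GiB

Track A: 16 min = 960 s; 176,400 × 960 × 4 × 1 = 677,376,000 bytes.
Track B: 16,000 × 836 × 2 × 2 = 53,504,000 bytes.
Track C: 192,000 × 336 × 1 × 8 = 516,096,000 bytes.
Track D: 12 minutes 44 seconds = 764 s; 144,000 × 764 × 1 × 6 = 660,096,000 bytes.
Track E: 3 h 10 min 46 s = 11,446 s; 44,100 × 11,446 × 1 × 6 = 3,028,611,600 bytes.
Total = 4,935,683,600 bytes = 4.60 GiB.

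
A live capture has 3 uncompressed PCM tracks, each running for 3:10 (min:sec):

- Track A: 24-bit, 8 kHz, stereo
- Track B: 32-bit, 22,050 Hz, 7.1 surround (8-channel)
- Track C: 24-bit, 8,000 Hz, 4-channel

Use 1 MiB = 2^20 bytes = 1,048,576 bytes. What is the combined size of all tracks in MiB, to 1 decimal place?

3:10 (min:sec) = 190 s.
Track A: 8,000 × 190 × 3 × 2 = 9,120,000 bytes.
Track B: 22,050 × 190 × 4 × 8 = 134,064,000 bytes.
Track C: 8,000 × 190 × 3 × 4 = 18,240,000 bytes.
Total = 161,424,000 bytes = 153.9 MiB.

153.9 MiB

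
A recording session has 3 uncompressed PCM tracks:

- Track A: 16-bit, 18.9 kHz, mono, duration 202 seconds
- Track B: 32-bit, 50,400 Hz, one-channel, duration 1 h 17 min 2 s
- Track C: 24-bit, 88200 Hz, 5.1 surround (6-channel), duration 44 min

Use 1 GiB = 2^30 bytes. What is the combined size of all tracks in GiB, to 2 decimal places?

4.78 GiB

Track A: 18,900 × 202 × 2 × 1 = 7,635,600 bytes.
Track B: 1 h 17 min 2 s = 4,622 s; 50,400 × 4,622 × 4 × 1 = 931,795,200 bytes.
Track C: 44 min = 2,640 s; 88,200 × 2,640 × 3 × 6 = 4,191,264,000 bytes.
Total = 5,130,694,800 bytes = 4.78 GiB.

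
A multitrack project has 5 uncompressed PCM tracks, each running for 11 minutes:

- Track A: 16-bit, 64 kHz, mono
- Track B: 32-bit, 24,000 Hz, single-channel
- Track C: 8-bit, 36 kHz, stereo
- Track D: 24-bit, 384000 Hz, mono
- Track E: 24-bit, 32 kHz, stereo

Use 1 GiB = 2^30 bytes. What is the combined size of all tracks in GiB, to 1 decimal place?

1.0 GiB

11 minutes = 660 s.
Track A: 64,000 × 660 × 2 × 1 = 84,480,000 bytes.
Track B: 24,000 × 660 × 4 × 1 = 63,360,000 bytes.
Track C: 36,000 × 660 × 1 × 2 = 47,520,000 bytes.
Track D: 384,000 × 660 × 3 × 1 = 760,320,000 bytes.
Track E: 32,000 × 660 × 3 × 2 = 126,720,000 bytes.
Total = 1,082,400,000 bytes = 1.0 GiB.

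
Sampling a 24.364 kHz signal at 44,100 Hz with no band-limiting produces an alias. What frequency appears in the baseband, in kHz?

19.736 kHz

Nyquist = 44,100/2 = 22,050 Hz; 24,364 Hz exceeds it.
Alias = |24,364 − 1×44,100| = |24,364 − 44,100| = 19,736 Hz = 19.736 kHz.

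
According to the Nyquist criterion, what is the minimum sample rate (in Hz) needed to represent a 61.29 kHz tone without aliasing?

122,580 Hz

Minimum sample rate = 2 × 61,290 Hz = 122,580 Hz.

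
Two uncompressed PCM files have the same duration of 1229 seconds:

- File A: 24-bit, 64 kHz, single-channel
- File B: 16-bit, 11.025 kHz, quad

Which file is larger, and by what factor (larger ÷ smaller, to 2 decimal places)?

File A: 64,000 × 3 × 1 = 192,000 bytes/s.
File B: 11,025 × 2 × 4 = 88,200 bytes/s.
File A is larger; ratio = 235,968,000 / 108,397,800 = 2.18.

File A, by a factor of 2.18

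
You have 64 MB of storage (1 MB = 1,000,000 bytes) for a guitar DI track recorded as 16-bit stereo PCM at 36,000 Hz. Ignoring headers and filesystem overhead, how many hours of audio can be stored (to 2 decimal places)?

Uncompressed byte rate = 36,000 × 2 × 2 = 144,000 bytes/s.
Capacity = 64 × 1,000,000 = 64,000,000 bytes.
64,000,000 / 144,000 ≈ 444.44 s → 0.12 hours.

0.12 hours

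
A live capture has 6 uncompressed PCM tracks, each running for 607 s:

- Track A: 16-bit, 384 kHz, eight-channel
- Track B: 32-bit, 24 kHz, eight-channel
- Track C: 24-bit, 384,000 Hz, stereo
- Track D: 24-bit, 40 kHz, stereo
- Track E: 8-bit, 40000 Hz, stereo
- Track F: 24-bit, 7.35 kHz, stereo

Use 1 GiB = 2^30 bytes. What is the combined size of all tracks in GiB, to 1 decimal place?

Track A: 384,000 × 607 × 2 × 8 = 3,729,408,000 bytes.
Track B: 24,000 × 607 × 4 × 8 = 466,176,000 bytes.
Track C: 384,000 × 607 × 3 × 2 = 1,398,528,000 bytes.
Track D: 40,000 × 607 × 3 × 2 = 145,680,000 bytes.
Track E: 40,000 × 607 × 1 × 2 = 48,560,000 bytes.
Track F: 7,350 × 607 × 3 × 2 = 26,768,700 bytes.
Total = 5,815,120,700 bytes = 5.4 GiB.

5.4 GiB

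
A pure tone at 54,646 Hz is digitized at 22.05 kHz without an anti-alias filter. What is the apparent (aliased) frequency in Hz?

Nyquist = 22,050/2 = 11,025 Hz; 54,646 Hz exceeds it.
Alias = |54,646 − 2×22,050| = |54,646 − 44,100| = 10,546 Hz.

10,546 Hz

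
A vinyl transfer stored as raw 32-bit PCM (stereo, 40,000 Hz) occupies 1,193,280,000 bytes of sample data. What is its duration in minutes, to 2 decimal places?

Byte rate = 40,000 × 4 × 2 = 320,000 bytes/s.
Duration = 1,193,280,000 / 320,000 = 3,729 s.
3,729 s / 60 = 62.15 minutes.

62.15 minutes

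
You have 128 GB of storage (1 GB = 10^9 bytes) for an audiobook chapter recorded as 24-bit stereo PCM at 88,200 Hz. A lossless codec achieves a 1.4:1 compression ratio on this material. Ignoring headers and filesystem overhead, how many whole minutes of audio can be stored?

5,643 minutes

Uncompressed byte rate = 88,200 × 3 × 2 = 529,200 bytes/s.
After 1.4:1 compression, effective rate ≈ 378000 bytes/s.
Capacity = 128 × 1,000,000,000 = 128,000,000,000 bytes.
128,000,000,000 / effective rate ≈ 338624.34 s → 5,643 minutes.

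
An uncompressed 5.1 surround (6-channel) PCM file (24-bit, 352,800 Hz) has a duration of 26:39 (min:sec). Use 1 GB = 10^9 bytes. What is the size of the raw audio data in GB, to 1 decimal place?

Duration = 26:39 (min:sec) = 1,599 s.
Bytes = 352,800 samples/s × 1,599 s × 3 bytes/sample × 6 ch = 10,154,289,600 bytes.
10,154,289,600 / 1,000,000,000 = 10.2 GB.

10.2 GB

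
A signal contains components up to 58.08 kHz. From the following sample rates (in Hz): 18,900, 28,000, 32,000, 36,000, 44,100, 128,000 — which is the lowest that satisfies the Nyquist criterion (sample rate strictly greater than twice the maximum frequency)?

128,000 Hz

Need sample rate > 2 × 58,080 = 116,160 Hz.
Lowest listed rate above 116,160 Hz is 128,000 Hz.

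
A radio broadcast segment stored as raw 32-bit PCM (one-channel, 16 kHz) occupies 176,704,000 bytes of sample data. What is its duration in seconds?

Byte rate = 16,000 × 4 × 1 = 64,000 bytes/s.
Duration = 176,704,000 / 64,000 = 2,761 s.

2,761 seconds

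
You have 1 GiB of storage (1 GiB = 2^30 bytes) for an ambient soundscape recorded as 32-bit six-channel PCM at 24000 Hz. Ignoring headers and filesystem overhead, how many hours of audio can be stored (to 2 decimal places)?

Uncompressed byte rate = 24,000 × 4 × 6 = 576,000 bytes/s.
Capacity = 1 × 1,073,741,824 = 1,073,741,824 bytes.
1,073,741,824 / 576,000 ≈ 1864.14 s → 0.52 hours.

0.52 hours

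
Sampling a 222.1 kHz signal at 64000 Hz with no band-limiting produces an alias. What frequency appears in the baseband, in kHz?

30.1 kHz

Nyquist = 64,000/2 = 32,000 Hz; 222,100 Hz exceeds it.
Alias = |222,100 − 3×64,000| = |222,100 − 192,000| = 30,100 Hz = 30.1 kHz.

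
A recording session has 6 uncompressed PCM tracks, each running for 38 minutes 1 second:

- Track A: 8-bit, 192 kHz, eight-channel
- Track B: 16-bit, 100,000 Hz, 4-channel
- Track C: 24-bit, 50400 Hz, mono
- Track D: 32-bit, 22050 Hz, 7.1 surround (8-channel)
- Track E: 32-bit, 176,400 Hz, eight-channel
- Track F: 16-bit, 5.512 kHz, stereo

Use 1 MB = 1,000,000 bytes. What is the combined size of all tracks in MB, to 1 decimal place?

38 minutes 1 second = 2,281 s.
Track A: 192,000 × 2,281 × 1 × 8 = 3,503,616,000 bytes.
Track B: 100,000 × 2,281 × 2 × 4 = 1,824,800,000 bytes.
Track C: 50,400 × 2,281 × 3 × 1 = 344,887,200 bytes.
Track D: 22,050 × 2,281 × 4 × 8 = 1,609,473,600 bytes.
Track E: 176,400 × 2,281 × 4 × 8 = 12,875,788,800 bytes.
Track F: 5,512 × 2,281 × 2 × 2 = 50,291,488 bytes.
Total = 20,208,857,088 bytes = 20208.9 MB.

20208.9 MB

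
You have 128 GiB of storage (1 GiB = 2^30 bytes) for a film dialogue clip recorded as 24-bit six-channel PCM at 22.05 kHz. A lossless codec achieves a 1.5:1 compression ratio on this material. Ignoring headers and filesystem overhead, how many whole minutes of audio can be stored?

Uncompressed byte rate = 22,050 × 3 × 6 = 396,900 bytes/s.
After 1.5:1 compression, effective rate ≈ 264600 bytes/s.
Capacity = 128 × 1,073,741,824 = 137,438,953,472 bytes.
137,438,953,472 / effective rate ≈ 519421.59 s → 8,657 minutes.

8,657 minutes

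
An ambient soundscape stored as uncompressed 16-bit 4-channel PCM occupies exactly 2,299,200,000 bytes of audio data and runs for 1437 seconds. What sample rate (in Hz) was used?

200,000 Hz

Bytes = sample_rate × seconds × bytes_per_sample × channels.
sample_rate = 2,299,200,000 / (1,437 × 2 × 4) = 2,299,200,000 / 11,496 = 200,000 Hz.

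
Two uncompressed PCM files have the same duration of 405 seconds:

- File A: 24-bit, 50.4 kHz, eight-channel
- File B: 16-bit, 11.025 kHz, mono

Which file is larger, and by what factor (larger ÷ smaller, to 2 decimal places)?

File A: 50,400 × 3 × 8 = 1,209,600 bytes/s.
File B: 11,025 × 2 × 1 = 22,050 bytes/s.
File A is larger; ratio = 489,888,000 / 8,930,250 = 54.86.

File A, by a factor of 54.86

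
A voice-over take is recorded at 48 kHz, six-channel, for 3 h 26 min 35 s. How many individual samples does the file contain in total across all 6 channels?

3,569,760,000 samples

3 h 26 min 35 s = 12,395 s.
48,000 × 12,395 s × 6 ch = 3,569,760,000 samples.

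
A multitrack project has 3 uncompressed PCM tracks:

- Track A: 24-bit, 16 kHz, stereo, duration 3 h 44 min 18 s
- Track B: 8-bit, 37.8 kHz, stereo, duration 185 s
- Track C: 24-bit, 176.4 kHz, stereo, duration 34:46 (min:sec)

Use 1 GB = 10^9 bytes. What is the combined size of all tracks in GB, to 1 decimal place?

3.5 GB

Track A: 3 h 44 min 18 s = 13,458 s; 16,000 × 13,458 × 3 × 2 = 1,291,968,000 bytes.
Track B: 37,800 × 185 × 1 × 2 = 13,986,000 bytes.
Track C: 34:46 (min:sec) = 2,086 s; 176,400 × 2,086 × 3 × 2 = 2,207,822,400 bytes.
Total = 3,513,776,400 bytes = 3.5 GB.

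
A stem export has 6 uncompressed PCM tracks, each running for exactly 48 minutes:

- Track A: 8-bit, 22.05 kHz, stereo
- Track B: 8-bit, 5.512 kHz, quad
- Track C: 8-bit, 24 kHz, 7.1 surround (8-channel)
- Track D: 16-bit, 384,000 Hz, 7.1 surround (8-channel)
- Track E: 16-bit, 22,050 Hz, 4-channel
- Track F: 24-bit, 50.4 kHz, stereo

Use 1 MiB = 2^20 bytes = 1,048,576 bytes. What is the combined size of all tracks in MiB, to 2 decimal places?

exactly 48 minutes = 2,880 s.
Track A: 22,050 × 2,880 × 1 × 2 = 127,008,000 bytes.
Track B: 5,512 × 2,880 × 1 × 4 = 63,498,240 bytes.
Track C: 24,000 × 2,880 × 1 × 8 = 552,960,000 bytes.
Track D: 384,000 × 2,880 × 2 × 8 = 17,694,720,000 bytes.
Track E: 22,050 × 2,880 × 2 × 4 = 508,032,000 bytes.
Track F: 50,400 × 2,880 × 3 × 2 = 870,912,000 bytes.
Total = 19,817,130,240 bytes = 18899.09 MiB.

18899.09 MiB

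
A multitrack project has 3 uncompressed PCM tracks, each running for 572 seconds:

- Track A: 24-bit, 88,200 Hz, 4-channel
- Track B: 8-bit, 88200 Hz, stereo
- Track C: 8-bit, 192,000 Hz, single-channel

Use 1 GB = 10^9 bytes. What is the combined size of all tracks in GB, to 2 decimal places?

Track A: 88,200 × 572 × 3 × 4 = 605,404,800 bytes.
Track B: 88,200 × 572 × 1 × 2 = 100,900,800 bytes.
Track C: 192,000 × 572 × 1 × 1 = 109,824,000 bytes.
Total = 816,129,600 bytes = 0.82 GB.

0.82 GB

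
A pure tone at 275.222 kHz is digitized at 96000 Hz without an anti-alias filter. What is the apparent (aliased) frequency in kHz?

Nyquist = 96,000/2 = 48,000 Hz; 275,222 Hz exceeds it.
Alias = |275,222 − 3×96,000| = |275,222 − 288,000| = 12,778 Hz = 12.778 kHz.

12.778 kHz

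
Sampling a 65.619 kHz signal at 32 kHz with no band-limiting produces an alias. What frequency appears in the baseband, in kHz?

1.619 kHz

Nyquist = 32,000/2 = 16,000 Hz; 65,619 Hz exceeds it.
Alias = |65,619 − 2×32,000| = |65,619 − 64,000| = 1,619 Hz = 1.619 kHz.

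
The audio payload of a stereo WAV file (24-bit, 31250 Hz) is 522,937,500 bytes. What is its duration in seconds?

2,789 seconds

Byte rate = 31,250 × 3 × 2 = 187,500 bytes/s.
Duration = 522,937,500 / 187,500 = 2,789 s.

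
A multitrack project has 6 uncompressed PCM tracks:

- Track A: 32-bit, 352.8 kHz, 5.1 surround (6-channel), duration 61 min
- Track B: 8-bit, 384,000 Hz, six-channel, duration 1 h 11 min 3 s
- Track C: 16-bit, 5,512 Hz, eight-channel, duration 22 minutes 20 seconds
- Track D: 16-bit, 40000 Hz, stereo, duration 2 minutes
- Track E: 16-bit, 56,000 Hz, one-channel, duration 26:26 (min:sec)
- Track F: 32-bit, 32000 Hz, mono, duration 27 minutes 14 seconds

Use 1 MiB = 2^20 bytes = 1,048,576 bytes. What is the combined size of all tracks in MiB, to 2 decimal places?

39421.14 MiB

Track A: 61 min = 3,660 s; 352,800 × 3,660 × 4 × 6 = 30,989,952,000 bytes.
Track B: 1 h 11 min 3 s = 4,263 s; 384,000 × 4,263 × 1 × 6 = 9,821,952,000 bytes.
Track C: 22 minutes 20 seconds = 1,340 s; 5,512 × 1,340 × 2 × 8 = 118,177,280 bytes.
Track D: 2 minutes = 120 s; 40,000 × 120 × 2 × 2 = 19,200,000 bytes.
Track E: 26:26 (min:sec) = 1,586 s; 56,000 × 1,586 × 2 × 1 = 177,632,000 bytes.
Track F: 27 minutes 14 seconds = 1,634 s; 32,000 × 1,634 × 4 × 1 = 209,152,000 bytes.
Total = 41,336,065,280 bytes = 39421.14 MiB.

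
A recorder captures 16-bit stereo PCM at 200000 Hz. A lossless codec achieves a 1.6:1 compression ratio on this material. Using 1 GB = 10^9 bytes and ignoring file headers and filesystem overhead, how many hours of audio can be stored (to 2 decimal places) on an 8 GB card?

4.44 hours

Uncompressed byte rate = 200,000 × 2 × 2 = 800,000 bytes/s.
After 1.6:1 compression, effective rate ≈ 500000 bytes/s.
Capacity = 8 × 1,000,000,000 = 8,000,000,000 bytes.
8,000,000,000 / effective rate ≈ 16000 s → 4.44 hours.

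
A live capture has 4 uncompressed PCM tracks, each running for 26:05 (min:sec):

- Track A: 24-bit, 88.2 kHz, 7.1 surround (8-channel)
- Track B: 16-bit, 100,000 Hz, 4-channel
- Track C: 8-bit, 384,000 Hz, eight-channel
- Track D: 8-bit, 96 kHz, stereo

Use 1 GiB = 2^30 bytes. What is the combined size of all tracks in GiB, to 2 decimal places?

26:05 (min:sec) = 1,565 s.
Track A: 88,200 × 1,565 × 3 × 8 = 3,312,792,000 bytes.
Track B: 100,000 × 1,565 × 2 × 4 = 1,252,000,000 bytes.
Track C: 384,000 × 1,565 × 1 × 8 = 4,807,680,000 bytes.
Track D: 96,000 × 1,565 × 1 × 2 = 300,480,000 bytes.
Total = 9,672,952,000 bytes = 9.01 GiB.

9.01 GiB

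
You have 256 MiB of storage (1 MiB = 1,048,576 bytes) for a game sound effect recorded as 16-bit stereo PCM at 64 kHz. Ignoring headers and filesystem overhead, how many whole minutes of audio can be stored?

Uncompressed byte rate = 64,000 × 2 × 2 = 256,000 bytes/s.
Capacity = 256 × 1,048,576 = 268,435,456 bytes.
268,435,456 / 256,000 ≈ 1048.58 s → 17 minutes.

17 minutes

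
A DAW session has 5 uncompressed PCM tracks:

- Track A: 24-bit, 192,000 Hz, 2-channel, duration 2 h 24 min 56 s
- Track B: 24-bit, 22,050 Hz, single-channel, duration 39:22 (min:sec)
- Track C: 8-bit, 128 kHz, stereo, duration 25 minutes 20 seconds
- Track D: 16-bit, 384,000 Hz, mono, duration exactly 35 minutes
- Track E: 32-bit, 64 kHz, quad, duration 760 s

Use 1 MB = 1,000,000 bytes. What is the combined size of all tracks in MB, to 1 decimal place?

12954.2 MB

Track A: 2 h 24 min 56 s = 8,696 s; 192,000 × 8,696 × 3 × 2 = 10,017,792,000 bytes.
Track B: 39:22 (min:sec) = 2,362 s; 22,050 × 2,362 × 3 × 1 = 156,246,300 bytes.
Track C: 25 minutes 20 seconds = 1,520 s; 128,000 × 1,520 × 1 × 2 = 389,120,000 bytes.
Track D: exactly 35 minutes = 2,100 s; 384,000 × 2,100 × 2 × 1 = 1,612,800,000 bytes.
Track E: 64,000 × 760 × 4 × 4 = 778,240,000 bytes.
Total = 12,954,198,300 bytes = 12954.2 MB.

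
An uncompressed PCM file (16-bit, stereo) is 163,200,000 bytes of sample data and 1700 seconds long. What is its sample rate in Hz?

Bytes = sample_rate × seconds × bytes_per_sample × channels.
sample_rate = 163,200,000 / (1,700 × 2 × 2) = 163,200,000 / 6,800 = 24,000 Hz.

24,000 Hz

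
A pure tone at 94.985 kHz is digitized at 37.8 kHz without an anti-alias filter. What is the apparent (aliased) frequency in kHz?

18.415 kHz

Nyquist = 37,800/2 = 18,900 Hz; 94,985 Hz exceeds it.
Alias = |94,985 − 3×37,800| = |94,985 − 113,400| = 18,415 Hz = 18.415 kHz.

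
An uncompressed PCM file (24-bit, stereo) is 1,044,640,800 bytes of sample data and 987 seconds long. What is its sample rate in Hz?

Bytes = sample_rate × seconds × bytes_per_sample × channels.
sample_rate = 1,044,640,800 / (987 × 3 × 2) = 1,044,640,800 / 5,922 = 176,400 Hz.

176,400 Hz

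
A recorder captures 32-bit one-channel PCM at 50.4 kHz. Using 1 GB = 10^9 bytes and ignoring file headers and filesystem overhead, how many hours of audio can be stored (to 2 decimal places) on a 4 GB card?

Uncompressed byte rate = 50,400 × 4 × 1 = 201,600 bytes/s.
Capacity = 4 × 1,000,000,000 = 4,000,000,000 bytes.
4,000,000,000 / 201,600 ≈ 19841.27 s → 5.51 hours.

5.51 hours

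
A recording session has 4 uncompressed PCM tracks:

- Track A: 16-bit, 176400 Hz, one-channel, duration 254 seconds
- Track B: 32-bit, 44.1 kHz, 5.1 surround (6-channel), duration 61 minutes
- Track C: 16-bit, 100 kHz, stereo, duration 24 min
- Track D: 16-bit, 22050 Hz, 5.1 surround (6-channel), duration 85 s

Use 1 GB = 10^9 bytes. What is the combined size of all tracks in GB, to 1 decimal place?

4.6 GB

Track A: 176,400 × 254 × 2 × 1 = 89,611,200 bytes.
Track B: 61 minutes = 3,660 s; 44,100 × 3,660 × 4 × 6 = 3,873,744,000 bytes.
Track C: 24 min = 1,440 s; 100,000 × 1,440 × 2 × 2 = 576,000,000 bytes.
Track D: 22,050 × 85 × 2 × 6 = 22,491,000 bytes.
Total = 4,561,846,200 bytes = 4.6 GB.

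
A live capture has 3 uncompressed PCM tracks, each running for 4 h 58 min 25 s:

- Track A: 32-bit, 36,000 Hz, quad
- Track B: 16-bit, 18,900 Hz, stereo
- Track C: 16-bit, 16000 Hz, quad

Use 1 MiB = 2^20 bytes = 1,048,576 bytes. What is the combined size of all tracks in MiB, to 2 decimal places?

13312.09 MiB

4 h 58 min 25 s = 17,905 s.
Track A: 36,000 × 17,905 × 4 × 4 = 10,313,280,000 bytes.
Track B: 18,900 × 17,905 × 2 × 2 = 1,353,618,000 bytes.
Track C: 16,000 × 17,905 × 2 × 4 = 2,291,840,000 bytes.
Total = 13,958,738,000 bytes = 13312.09 MiB.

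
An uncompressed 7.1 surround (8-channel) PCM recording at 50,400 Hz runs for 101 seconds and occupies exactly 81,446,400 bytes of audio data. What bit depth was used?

Bytes per sample = 81,446,400 / (50,400 × 101 × 8) = 81,446,400 / 40,723,200 = 2.
Bit depth = 2 × 8 = 16 bits.

16 bits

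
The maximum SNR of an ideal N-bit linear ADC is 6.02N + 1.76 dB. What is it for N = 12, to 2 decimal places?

74.00 dB

6.02 × 12 + 1.76 = 74.00 dB.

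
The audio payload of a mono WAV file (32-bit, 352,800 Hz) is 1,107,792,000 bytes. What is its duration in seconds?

Byte rate = 352,800 × 4 × 1 = 1,411,200 bytes/s.
Duration = 1,107,792,000 / 1,411,200 = 785 s.

785 seconds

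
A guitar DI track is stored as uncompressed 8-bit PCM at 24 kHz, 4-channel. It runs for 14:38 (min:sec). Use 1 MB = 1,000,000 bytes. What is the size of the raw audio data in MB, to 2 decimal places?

84.29 MB

Duration = 14:38 (min:sec) = 878 s.
Bytes = 24,000 samples/s × 878 s × 1 bytes/sample × 4 ch = 84,288,000 bytes.
84,288,000 / 1,000,000 = 84.29 MB.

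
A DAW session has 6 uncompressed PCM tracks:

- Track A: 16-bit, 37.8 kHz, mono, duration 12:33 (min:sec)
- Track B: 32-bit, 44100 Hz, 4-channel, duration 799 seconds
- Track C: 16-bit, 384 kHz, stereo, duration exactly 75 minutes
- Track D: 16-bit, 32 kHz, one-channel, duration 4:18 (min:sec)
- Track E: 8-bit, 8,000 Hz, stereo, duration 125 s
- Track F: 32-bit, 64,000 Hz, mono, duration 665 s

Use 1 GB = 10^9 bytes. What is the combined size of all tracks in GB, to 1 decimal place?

7.7 GB

Track A: 12:33 (min:sec) = 753 s; 37,800 × 753 × 2 × 1 = 56,926,800 bytes.
Track B: 44,100 × 799 × 4 × 4 = 563,774,400 bytes.
Track C: exactly 75 minutes = 4,500 s; 384,000 × 4,500 × 2 × 2 = 6,912,000,000 bytes.
Track D: 4:18 (min:sec) = 258 s; 32,000 × 258 × 2 × 1 = 16,512,000 bytes.
Track E: 8,000 × 125 × 1 × 2 = 2,000,000 bytes.
Track F: 64,000 × 665 × 4 × 1 = 170,240,000 bytes.
Total = 7,721,453,200 bytes = 7.7 GB.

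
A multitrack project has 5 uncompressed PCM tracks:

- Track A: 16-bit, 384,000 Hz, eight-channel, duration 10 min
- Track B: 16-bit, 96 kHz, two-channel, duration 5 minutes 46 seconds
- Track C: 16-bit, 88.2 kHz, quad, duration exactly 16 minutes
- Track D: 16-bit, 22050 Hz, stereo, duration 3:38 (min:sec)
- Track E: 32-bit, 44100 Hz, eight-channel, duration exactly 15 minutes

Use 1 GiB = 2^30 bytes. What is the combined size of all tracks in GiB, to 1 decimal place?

Track A: 10 min = 600 s; 384,000 × 600 × 2 × 8 = 3,686,400,000 bytes.
Track B: 5 minutes 46 seconds = 346 s; 96,000 × 346 × 2 × 2 = 132,864,000 bytes.
Track C: exactly 16 minutes = 960 s; 88,200 × 960 × 2 × 4 = 677,376,000 bytes.
Track D: 3:38 (min:sec) = 218 s; 22,050 × 218 × 2 × 2 = 19,227,600 bytes.
Track E: exactly 15 minutes = 900 s; 44,100 × 900 × 4 × 8 = 1,270,080,000 bytes.
Total = 5,785,947,600 bytes = 5.4 GiB.

5.4 GiB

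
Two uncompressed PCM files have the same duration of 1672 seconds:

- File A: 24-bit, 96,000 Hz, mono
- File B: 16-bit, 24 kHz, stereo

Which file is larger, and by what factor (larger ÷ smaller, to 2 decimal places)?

File A, by a factor of 3.00

File A: 96,000 × 3 × 1 = 288,000 bytes/s.
File B: 24,000 × 2 × 2 = 96,000 bytes/s.
File A is larger; ratio = 481,536,000 / 160,512,000 = 3.00.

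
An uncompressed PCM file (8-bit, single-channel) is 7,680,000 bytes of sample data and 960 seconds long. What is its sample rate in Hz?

8,000 Hz

Bytes = sample_rate × seconds × bytes_per_sample × channels.
sample_rate = 7,680,000 / (960 × 1 × 1) = 7,680,000 / 960 = 8,000 Hz.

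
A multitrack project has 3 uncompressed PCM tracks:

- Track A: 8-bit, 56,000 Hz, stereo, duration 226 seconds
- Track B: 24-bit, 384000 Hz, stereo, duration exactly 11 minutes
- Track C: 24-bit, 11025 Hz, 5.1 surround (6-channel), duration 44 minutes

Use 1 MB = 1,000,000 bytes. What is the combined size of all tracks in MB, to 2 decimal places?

Track A: 56,000 × 226 × 1 × 2 = 25,312,000 bytes.
Track B: exactly 11 minutes = 660 s; 384,000 × 660 × 3 × 2 = 1,520,640,000 bytes.
Track C: 44 minutes = 2,640 s; 11,025 × 2,640 × 3 × 6 = 523,908,000 bytes.
Total = 2,069,860,000 bytes = 2069.86 MB.

2069.86 MB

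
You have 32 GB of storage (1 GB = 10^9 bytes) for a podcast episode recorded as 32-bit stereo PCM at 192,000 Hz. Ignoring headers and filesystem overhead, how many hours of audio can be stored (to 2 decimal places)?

Uncompressed byte rate = 192,000 × 4 × 2 = 1,536,000 bytes/s.
Capacity = 32 × 1,000,000,000 = 32,000,000,000 bytes.
32,000,000,000 / 1,536,000 ≈ 20833.33 s → 5.79 hours.

5.79 hours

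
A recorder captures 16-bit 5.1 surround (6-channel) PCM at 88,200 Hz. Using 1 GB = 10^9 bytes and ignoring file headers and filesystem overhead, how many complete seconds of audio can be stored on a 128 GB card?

120,937 seconds

Uncompressed byte rate = 88,200 × 2 × 6 = 1,058,400 bytes/s.
Capacity = 128 × 1,000,000,000 = 128,000,000,000 bytes.
128,000,000,000 / 1,058,400 ≈ 120937.26 s → 120,937 seconds.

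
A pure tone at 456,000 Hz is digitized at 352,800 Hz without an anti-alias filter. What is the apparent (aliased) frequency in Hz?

103,200 Hz

Nyquist = 352,800/2 = 176,400 Hz; 456,000 Hz exceeds it.
Alias = |456,000 − 1×352,800| = |456,000 − 352,800| = 103,200 Hz.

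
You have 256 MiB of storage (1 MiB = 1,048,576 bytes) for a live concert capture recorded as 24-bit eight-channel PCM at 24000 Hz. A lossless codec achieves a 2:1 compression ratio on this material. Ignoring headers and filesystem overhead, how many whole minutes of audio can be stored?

Uncompressed byte rate = 24,000 × 3 × 8 = 576,000 bytes/s.
After 2:1 compression, effective rate ≈ 288000 bytes/s.
Capacity = 256 × 1,048,576 = 268,435,456 bytes.
268,435,456 / effective rate ≈ 932.07 s → 15 minutes.

15 minutes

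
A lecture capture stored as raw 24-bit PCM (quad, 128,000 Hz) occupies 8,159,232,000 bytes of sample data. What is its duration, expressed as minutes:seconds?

88:32

Byte rate = 128,000 × 3 × 4 = 1,536,000 bytes/s.
Duration = 8,159,232,000 / 1,536,000 = 5,312 s.
5,312 s = 88:32.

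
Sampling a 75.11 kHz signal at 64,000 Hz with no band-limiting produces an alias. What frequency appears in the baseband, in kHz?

11.11 kHz

Nyquist = 64,000/2 = 32,000 Hz; 75,110 Hz exceeds it.
Alias = |75,110 − 1×64,000| = |75,110 − 64,000| = 11,110 Hz = 11.11 kHz.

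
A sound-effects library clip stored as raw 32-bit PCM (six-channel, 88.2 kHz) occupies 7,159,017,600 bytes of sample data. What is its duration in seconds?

3,382 seconds

Byte rate = 88,200 × 4 × 6 = 2,116,800 bytes/s.
Duration = 7,159,017,600 / 2,116,800 = 3,382 s.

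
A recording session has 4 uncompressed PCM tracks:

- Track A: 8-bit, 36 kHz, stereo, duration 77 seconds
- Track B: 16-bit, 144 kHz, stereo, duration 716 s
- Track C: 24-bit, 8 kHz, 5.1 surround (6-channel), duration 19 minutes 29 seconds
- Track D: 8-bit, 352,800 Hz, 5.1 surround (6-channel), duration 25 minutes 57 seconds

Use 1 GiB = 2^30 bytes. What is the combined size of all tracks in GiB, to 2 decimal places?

Track A: 36,000 × 77 × 1 × 2 = 5,544,000 bytes.
Track B: 144,000 × 716 × 2 × 2 = 412,416,000 bytes.
Track C: 19 minutes 29 seconds = 1,169 s; 8,000 × 1,169 × 3 × 6 = 168,336,000 bytes.
Track D: 25 minutes 57 seconds = 1,557 s; 352,800 × 1,557 × 1 × 6 = 3,295,857,600 bytes.
Total = 3,882,153,600 bytes = 3.62 GiB.

3.62 GiB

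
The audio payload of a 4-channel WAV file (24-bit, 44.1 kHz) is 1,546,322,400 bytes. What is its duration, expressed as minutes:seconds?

Byte rate = 44,100 × 3 × 4 = 529,200 bytes/s.
Duration = 1,546,322,400 / 529,200 = 2,922 s.
2,922 s = 48:42.

48:42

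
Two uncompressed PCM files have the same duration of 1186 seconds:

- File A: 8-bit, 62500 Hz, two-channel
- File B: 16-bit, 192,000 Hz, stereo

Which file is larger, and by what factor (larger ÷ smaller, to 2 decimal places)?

File B, by a factor of 6.14

File A: 62,500 × 1 × 2 = 125,000 bytes/s.
File B: 192,000 × 2 × 2 = 768,000 bytes/s.
File B is larger; ratio = 910,848,000 / 148,250,000 = 6.14.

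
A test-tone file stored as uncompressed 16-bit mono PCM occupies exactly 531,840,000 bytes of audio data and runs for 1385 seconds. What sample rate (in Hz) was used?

Bytes = sample_rate × seconds × bytes_per_sample × channels.
sample_rate = 531,840,000 / (1,385 × 2 × 1) = 531,840,000 / 2,770 = 192,000 Hz.

192,000 Hz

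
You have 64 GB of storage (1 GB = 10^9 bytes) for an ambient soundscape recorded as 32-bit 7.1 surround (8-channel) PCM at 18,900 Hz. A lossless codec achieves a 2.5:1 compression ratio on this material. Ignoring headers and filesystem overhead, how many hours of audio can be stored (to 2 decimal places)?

Uncompressed byte rate = 18,900 × 4 × 8 = 604,800 bytes/s.
After 2.5:1 compression, effective rate ≈ 241920 bytes/s.
Capacity = 64 × 1,000,000,000 = 64,000,000,000 bytes.
64,000,000,000 / effective rate ≈ 264550.26 s → 73.49 hours.

73.49 hours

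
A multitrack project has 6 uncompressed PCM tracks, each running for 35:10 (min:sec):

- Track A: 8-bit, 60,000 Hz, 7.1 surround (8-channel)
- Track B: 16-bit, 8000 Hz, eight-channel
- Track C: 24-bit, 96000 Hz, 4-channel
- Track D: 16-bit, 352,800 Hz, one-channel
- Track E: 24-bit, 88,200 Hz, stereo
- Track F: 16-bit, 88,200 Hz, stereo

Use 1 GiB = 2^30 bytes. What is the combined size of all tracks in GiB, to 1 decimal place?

35:10 (min:sec) = 2,110 s.
Track A: 60,000 × 2,110 × 1 × 8 = 1,012,800,000 bytes.
Track B: 8,000 × 2,110 × 2 × 8 = 270,080,000 bytes.
Track C: 96,000 × 2,110 × 3 × 4 = 2,430,720,000 bytes.
Track D: 352,800 × 2,110 × 2 × 1 = 1,488,816,000 bytes.
Track E: 88,200 × 2,110 × 3 × 2 = 1,116,612,000 bytes.
Track F: 88,200 × 2,110 × 2 × 2 = 744,408,000 bytes.
Total = 7,063,436,000 bytes = 6.6 GiB.

6.6 GiB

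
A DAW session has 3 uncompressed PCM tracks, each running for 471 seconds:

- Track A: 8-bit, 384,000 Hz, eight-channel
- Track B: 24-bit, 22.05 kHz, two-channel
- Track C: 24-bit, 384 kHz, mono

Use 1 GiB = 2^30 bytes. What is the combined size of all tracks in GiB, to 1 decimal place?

Track A: 384,000 × 471 × 1 × 8 = 1,446,912,000 bytes.
Track B: 22,050 × 471 × 3 × 2 = 62,313,300 bytes.
Track C: 384,000 × 471 × 3 × 1 = 542,592,000 bytes.
Total = 2,051,817,300 bytes = 1.9 GiB.

1.9 GiB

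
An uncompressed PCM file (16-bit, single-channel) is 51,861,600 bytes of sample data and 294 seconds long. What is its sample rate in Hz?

Bytes = sample_rate × seconds × bytes_per_sample × channels.
sample_rate = 51,861,600 / (294 × 2 × 1) = 51,861,600 / 588 = 88,200 Hz.

88,200 Hz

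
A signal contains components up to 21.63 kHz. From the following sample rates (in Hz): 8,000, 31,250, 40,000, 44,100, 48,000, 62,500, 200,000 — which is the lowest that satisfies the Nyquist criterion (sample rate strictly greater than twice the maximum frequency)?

Need sample rate > 2 × 21,630 = 43,260 Hz.
Lowest listed rate above 43,260 Hz is 44,100 Hz.

44,100 Hz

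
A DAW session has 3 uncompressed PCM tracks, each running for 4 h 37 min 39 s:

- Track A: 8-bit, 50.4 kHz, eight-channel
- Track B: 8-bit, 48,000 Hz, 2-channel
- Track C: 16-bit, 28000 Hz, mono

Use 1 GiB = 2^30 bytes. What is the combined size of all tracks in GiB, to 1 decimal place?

8.6 GiB

4 h 37 min 39 s = 16,659 s.
Track A: 50,400 × 16,659 × 1 × 8 = 6,716,908,800 bytes.
Track B: 48,000 × 16,659 × 1 × 2 = 1,599,264,000 bytes.
Track C: 28,000 × 16,659 × 2 × 1 = 932,904,000 bytes.
Total = 9,249,076,800 bytes = 8.6 GiB.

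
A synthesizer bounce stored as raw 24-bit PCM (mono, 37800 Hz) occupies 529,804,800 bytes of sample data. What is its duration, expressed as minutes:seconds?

Byte rate = 37,800 × 3 × 1 = 113,400 bytes/s.
Duration = 529,804,800 / 113,400 = 4,672 s.
4,672 s = 77:52.

77:52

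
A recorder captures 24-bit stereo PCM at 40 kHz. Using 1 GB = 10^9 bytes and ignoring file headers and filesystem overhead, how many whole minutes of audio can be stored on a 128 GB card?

8,888 minutes

Uncompressed byte rate = 40,000 × 3 × 2 = 240,000 bytes/s.
Capacity = 128 × 1,000,000,000 = 128,000,000,000 bytes.
128,000,000,000 / 240,000 ≈ 533333.33 s → 8,888 minutes.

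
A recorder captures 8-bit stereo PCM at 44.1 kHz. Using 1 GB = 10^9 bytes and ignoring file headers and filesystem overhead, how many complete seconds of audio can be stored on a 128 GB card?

1,451,247 seconds

Uncompressed byte rate = 44,100 × 1 × 2 = 88,200 bytes/s.
Capacity = 128 × 1,000,000,000 = 128,000,000,000 bytes.
128,000,000,000 / 88,200 ≈ 1451247.17 s → 1,451,247 seconds.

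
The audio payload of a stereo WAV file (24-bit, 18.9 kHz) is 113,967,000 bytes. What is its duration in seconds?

Byte rate = 18,900 × 3 × 2 = 113,400 bytes/s.
Duration = 113,967,000 / 113,400 = 1,005 s.

1,005 seconds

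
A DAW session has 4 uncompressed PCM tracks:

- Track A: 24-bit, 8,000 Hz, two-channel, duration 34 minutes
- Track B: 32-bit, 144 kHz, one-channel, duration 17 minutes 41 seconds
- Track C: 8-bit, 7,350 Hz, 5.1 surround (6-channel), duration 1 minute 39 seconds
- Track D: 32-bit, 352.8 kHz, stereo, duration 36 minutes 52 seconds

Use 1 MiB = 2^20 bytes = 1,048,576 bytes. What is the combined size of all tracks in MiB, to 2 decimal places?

Track A: 34 minutes = 2,040 s; 8,000 × 2,040 × 3 × 2 = 97,920,000 bytes.
Track B: 17 minutes 41 seconds = 1,061 s; 144,000 × 1,061 × 4 × 1 = 611,136,000 bytes.
Track C: 1 minute 39 seconds = 99 s; 7,350 × 99 × 1 × 6 = 4,365,900 bytes.
Track D: 36 minutes 52 seconds = 2,212 s; 352,800 × 2,212 × 4 × 2 = 6,243,148,800 bytes.
Total = 6,956,570,700 bytes = 6634.30 MiB.

6634.30 MiB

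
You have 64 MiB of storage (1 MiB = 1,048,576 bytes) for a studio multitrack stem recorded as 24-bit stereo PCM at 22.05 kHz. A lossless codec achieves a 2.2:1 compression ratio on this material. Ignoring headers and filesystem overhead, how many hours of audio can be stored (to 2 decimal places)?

Uncompressed byte rate = 22,050 × 3 × 2 = 132,300 bytes/s.
After 2.2:1 compression, effective rate ≈ 60136.36 bytes/s.
Capacity = 64 × 1,048,576 = 67,108,864 bytes.
67,108,864 / effective rate ≈ 1115.94 s → 0.31 hours.

0.31 hours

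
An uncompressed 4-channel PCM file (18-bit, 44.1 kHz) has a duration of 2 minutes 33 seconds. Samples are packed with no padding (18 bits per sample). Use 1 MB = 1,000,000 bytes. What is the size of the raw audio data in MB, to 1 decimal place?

60.7 MB

Duration = 2 minutes 33 seconds = 153 s.
Bits = 44,100 × 153 × 18 × 4 = 485,805,600 bits = 60,725,700 bytes.
60,725,700 / 1,000,000 = 60.7 MB.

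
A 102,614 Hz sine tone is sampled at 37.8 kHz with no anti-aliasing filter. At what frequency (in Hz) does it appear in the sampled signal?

Nyquist = 37,800/2 = 18,900 Hz; 102,614 Hz exceeds it.
Alias = |102,614 − 3×37,800| = |102,614 − 113,400| = 10,786 Hz.

10,786 Hz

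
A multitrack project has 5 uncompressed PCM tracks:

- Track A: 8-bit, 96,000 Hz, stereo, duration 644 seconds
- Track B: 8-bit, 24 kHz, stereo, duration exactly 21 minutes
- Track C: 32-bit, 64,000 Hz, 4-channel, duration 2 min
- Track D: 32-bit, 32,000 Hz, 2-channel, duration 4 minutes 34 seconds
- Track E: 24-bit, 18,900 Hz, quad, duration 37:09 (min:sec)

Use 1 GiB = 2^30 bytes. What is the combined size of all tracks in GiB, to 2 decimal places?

Track A: 96,000 × 644 × 1 × 2 = 123,648,000 bytes.
Track B: exactly 21 minutes = 1,260 s; 24,000 × 1,260 × 1 × 2 = 60,480,000 bytes.
Track C: 2 min = 120 s; 64,000 × 120 × 4 × 4 = 122,880,000 bytes.
Track D: 4 minutes 34 seconds = 274 s; 32,000 × 274 × 4 × 2 = 70,144,000 bytes.
Track E: 37:09 (min:sec) = 2,229 s; 18,900 × 2,229 × 3 × 4 = 505,537,200 bytes.
Total = 882,689,200 bytes = 0.82 GiB.

0.82 GiB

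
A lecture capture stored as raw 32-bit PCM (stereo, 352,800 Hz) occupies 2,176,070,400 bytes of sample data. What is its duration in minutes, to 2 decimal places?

12.85 minutes

Byte rate = 352,800 × 4 × 2 = 2,822,400 bytes/s.
Duration = 2,176,070,400 / 2,822,400 = 771 s.
771 s / 60 = 12.85 minutes.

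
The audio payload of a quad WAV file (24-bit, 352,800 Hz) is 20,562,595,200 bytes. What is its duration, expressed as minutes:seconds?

80:57

Byte rate = 352,800 × 3 × 4 = 4,233,600 bytes/s.
Duration = 20,562,595,200 / 4,233,600 = 4,857 s.
4,857 s = 80:57.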